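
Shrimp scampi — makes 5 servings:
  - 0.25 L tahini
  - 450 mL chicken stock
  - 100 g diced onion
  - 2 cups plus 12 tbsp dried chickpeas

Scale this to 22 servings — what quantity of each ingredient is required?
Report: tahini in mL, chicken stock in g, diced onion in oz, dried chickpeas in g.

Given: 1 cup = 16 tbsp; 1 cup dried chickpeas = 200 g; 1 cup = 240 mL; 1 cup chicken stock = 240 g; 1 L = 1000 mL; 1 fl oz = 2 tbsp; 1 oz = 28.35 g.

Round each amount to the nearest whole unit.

Scaling factor: 22/5 = 4.4.
tahini: 0.25 L × 22/5 × 1000 mL/L = 1100 mL
chicken stock: 450 mL × 22/5 ÷ 240 mL/cup × 240 g/cup = 1980 g
diced onion: 100 g × 22/5 ÷ 28.35 g/oz ≈ 16 oz
dried chickpeas: (2 cup + 12 tbsp = 2.75 cup) × 22/5 × 200 g/cup = 2420 g

tahini: 1100 mL; chicken stock: 1980 g; diced onion: 16 oz; dried chickpeas: 2420 g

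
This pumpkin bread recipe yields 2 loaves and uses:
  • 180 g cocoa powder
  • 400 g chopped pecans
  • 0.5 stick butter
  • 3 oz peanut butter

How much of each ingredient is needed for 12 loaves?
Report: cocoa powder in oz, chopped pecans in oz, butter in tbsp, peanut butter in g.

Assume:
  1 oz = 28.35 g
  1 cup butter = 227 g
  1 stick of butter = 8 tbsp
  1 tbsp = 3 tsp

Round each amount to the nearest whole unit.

Scaling factor: 12/2 = 6.
cocoa powder: 180 g × 6 ÷ 28.35 g/oz ≈ 38 oz
chopped pecans: 400 g × 6 ÷ 28.35 g/oz ≈ 85 oz
butter: 0.5 stick × 6 × 8 tbsp/stick = 24 tbsp
peanut butter: 3 oz × 6 × 28.35 g/oz ≈ 510 g

cocoa powder: 38 oz; chopped pecans: 85 oz; butter: 24 tbsp; peanut butter: 510 g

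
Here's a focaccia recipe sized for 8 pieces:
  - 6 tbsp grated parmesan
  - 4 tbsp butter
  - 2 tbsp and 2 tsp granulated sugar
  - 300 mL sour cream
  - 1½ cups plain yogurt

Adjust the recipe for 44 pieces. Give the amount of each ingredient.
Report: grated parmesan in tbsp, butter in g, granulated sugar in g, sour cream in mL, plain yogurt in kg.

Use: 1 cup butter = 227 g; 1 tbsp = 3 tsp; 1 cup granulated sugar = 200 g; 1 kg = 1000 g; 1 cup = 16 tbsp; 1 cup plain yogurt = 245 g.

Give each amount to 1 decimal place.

grated parmesan: 33.0 tbsp; butter: 312.1 g; granulated sugar: 183.3 g; sour cream: 1650.0 mL; plain yogurt: 2.0 kg

Scaling factor: 44/8 = 11/2 = 5.5.
grated parmesan: 6 tbsp × 11/2 = 33.0 tbsp
butter: 4 tbsp × 11/2 ÷ 16 tbsp/cup × 227 g/cup ≈ 312.1 g
granulated sugar: (2 tbsp + 2 tsp = 8/3 tbsp) × 11/2 ÷ 16 tbsp/cup × 200 g/cup ≈ 183.3 g
sour cream: 300 mL × 11/2 = 1650.0 mL
plain yogurt: 1.5 cup × 11/2 × 245 g/cup ÷ 1000 g/kg ≈ 2.0 kg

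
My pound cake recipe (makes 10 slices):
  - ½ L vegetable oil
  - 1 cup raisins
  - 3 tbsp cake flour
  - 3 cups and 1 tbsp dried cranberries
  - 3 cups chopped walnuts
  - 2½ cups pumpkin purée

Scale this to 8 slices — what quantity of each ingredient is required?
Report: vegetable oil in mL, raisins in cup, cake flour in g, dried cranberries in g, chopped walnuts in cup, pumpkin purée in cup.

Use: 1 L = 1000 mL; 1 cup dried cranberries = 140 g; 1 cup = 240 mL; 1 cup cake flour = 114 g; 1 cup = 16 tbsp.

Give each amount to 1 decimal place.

vegetable oil: 400.0 mL; raisins: 0.8 cup; cake flour: 17.1 g; dried cranberries: 343.0 g; chopped walnuts: 2.4 cup; pumpkin purée: 2.0 cup

Scaling factor: 8/10 = 4/5 = 0.8.
vegetable oil: 0.5 L × 4/5 × 1000 mL/L = 400.0 mL
raisins: 1 cup × 4/5 = 0.8 cup
cake flour: 3 tbsp × 4/5 ÷ 16 tbsp/cup × 114 g/cup = 17.1 g
dried cranberries: (3 cup + 1 tbsp = 3.0625 cup) × 4/5 × 140 g/cup = 343.0 g
chopped walnuts: 3 cup × 4/5 = 2.4 cup
pumpkin purée: 2.5 cup × 4/5 = 2.0 cup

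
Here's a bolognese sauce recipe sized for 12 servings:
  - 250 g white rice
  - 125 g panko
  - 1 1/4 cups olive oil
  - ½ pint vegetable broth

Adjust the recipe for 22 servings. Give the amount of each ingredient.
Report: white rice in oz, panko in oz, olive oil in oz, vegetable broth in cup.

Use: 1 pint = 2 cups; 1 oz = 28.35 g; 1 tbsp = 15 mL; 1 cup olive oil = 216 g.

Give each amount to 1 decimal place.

white rice: 16.2 oz; panko: 8.1 oz; olive oil: 17.5 oz; vegetable broth: 1.8 cup

Scaling factor: 22/12 = 11/6.
white rice: 250 g × 11/6 ÷ 28.35 g/oz ≈ 16.2 oz
panko: 125 g × 11/6 ÷ 28.35 g/oz ≈ 8.1 oz
olive oil: 1.25 cup × 11/6 × 216 g/cup ÷ 28.35 g/oz ≈ 17.5 oz
vegetable broth: 0.5 pint × 11/6 × 2 cup/pint ≈ 1.8 cup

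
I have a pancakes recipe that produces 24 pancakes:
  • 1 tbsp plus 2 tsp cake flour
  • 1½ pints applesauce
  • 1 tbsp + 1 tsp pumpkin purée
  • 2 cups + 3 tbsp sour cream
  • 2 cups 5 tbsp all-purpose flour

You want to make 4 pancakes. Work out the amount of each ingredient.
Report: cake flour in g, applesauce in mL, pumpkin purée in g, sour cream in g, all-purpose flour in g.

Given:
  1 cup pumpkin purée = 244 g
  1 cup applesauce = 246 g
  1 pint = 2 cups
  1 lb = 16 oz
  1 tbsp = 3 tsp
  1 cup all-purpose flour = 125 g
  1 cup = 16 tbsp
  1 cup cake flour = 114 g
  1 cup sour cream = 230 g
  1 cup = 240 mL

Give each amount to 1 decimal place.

cake flour: 2.0 g; applesauce: 120.0 mL; pumpkin purée: 3.4 g; sour cream: 83.9 g; all-purpose flour: 48.2 g

Scaling factor: 4/24 = 1/6.
cake flour: (1 tbsp + 2 tsp = 5/3 tbsp) × 1/6 ÷ 16 tbsp/cup × 114 g/cup ≈ 2.0 g
applesauce: 1.5 pint × 1/6 × 2 cup/pint × 240 mL/cup = 120.0 mL
pumpkin purée: (1 tbsp + 1 tsp = 4/3 tbsp) × 1/6 ÷ 16 tbsp/cup × 244 g/cup ≈ 3.4 g
sour cream: (2 cup + 3 tbsp = 2.1875 cup) × 1/6 × 230 g/cup ≈ 83.9 g
all-purpose flour: (2 cup + 5 tbsp = 2.3125 cup) × 1/6 × 125 g/cup ≈ 48.2 g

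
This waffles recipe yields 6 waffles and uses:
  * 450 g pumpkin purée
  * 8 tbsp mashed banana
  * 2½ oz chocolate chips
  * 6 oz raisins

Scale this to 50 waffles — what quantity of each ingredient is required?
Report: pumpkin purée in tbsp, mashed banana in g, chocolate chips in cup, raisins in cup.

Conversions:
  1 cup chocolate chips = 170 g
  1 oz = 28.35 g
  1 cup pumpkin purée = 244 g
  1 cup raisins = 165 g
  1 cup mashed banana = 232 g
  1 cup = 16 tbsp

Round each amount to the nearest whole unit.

Scaling factor: 50/6 = 25/3.
pumpkin purée: 450 g × 25/3 ÷ 244 g/cup × 16 tbsp/cup ≈ 246 tbsp
mashed banana: 8 tbsp × 25/3 ÷ 16 tbsp/cup × 232 g/cup ≈ 967 g
chocolate chips: 2.5 oz × 25/3 × 28.35 g/oz ÷ 170 g/cup ≈ 3 cup
raisins: 6 oz × 25/3 × 28.35 g/oz ÷ 165 g/cup ≈ 9 cup

pumpkin purée: 246 tbsp; mashed banana: 967 g; chocolate chips: 3 cup; raisins: 9 cup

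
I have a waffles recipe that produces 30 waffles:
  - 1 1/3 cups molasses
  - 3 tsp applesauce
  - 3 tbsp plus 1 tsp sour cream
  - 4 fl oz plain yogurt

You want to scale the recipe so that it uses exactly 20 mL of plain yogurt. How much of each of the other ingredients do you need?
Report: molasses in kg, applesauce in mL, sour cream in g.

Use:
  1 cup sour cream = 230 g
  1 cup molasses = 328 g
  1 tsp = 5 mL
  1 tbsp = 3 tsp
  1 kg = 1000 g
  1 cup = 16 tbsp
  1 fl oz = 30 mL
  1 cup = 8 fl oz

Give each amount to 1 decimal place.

molasses: 0.1 kg; applesauce: 2.5 mL; sour cream: 8.0 g

The original recipe has 120 mL of plain yogurt, so the scaling factor is 20 ÷ 120 = 1/6.
molasses: 4/3 cup × 1/6 × 328 g/cup ÷ 1000 g/kg ≈ 0.1 kg
applesauce: 3 tsp × 1/6 × 5 mL/tsp = 2.5 mL
sour cream: (3 tbsp + 1 tsp = 10/3 tbsp) × 1/6 ÷ 16 tbsp/cup × 230 g/cup ≈ 8.0 g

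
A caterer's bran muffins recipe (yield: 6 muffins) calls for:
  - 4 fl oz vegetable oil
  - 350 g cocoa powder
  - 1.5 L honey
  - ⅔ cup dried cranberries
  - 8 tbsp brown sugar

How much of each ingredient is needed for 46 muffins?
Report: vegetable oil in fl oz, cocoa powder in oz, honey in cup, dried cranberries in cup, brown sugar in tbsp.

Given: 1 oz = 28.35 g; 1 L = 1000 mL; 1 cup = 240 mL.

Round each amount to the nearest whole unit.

Scaling factor: 46/6 = 23/3.
vegetable oil: 4 fl oz × 23/3 ≈ 31 fl oz
cocoa powder: 350 g × 23/3 ÷ 28.35 g/oz ≈ 95 oz
honey: 1.5 L × 23/3 × 1000 mL/L ÷ 240 mL/cup ≈ 48 cup
dried cranberries: 2/3 cup × 23/3 ≈ 5 cup
brown sugar: 8 tbsp × 23/3 ≈ 61 tbsp

vegetable oil: 31 fl oz; cocoa powder: 95 oz; honey: 48 cup; dried cranberries: 5 cup; brown sugar: 61 tbsp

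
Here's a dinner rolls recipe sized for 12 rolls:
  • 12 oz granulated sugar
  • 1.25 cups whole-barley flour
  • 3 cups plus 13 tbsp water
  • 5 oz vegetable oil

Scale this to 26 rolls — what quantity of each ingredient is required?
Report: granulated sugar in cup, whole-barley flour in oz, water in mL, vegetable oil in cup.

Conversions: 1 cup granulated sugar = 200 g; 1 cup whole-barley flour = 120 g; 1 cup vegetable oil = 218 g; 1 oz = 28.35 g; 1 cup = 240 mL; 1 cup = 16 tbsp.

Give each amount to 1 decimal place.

granulated sugar: 3.7 cup; whole-barley flour: 11.5 oz; water: 1982.5 mL; vegetable oil: 1.4 cup

Scaling factor: 26/12 = 13/6.
granulated sugar: 12 oz × 13/6 × 28.35 g/oz ÷ 200 g/cup ≈ 3.7 cup
whole-barley flour: 1.25 cup × 13/6 × 120 g/cup ÷ 28.35 g/oz ≈ 11.5 oz
water: (3 cup + 13 tbsp = 3.8125 cup) × 13/6 × 240 mL/cup = 1982.5 mL
vegetable oil: 5 oz × 13/6 × 28.35 g/oz ÷ 218 g/cup ≈ 1.4 cup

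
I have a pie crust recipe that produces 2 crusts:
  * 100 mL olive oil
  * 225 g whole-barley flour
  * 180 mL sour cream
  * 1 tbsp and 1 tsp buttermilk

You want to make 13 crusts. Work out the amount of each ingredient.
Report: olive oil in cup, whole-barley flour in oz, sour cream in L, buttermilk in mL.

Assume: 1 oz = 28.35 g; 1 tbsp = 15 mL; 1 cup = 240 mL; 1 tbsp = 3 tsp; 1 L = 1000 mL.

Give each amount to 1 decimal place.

olive oil: 2.7 cup; whole-barley flour: 51.6 oz; sour cream: 1.2 L; buttermilk: 130.0 mL

Scaling factor: 13/2 = 6.5.
olive oil: 100 mL × 13/2 ÷ 240 mL/cup ≈ 2.7 cup
whole-barley flour: 225 g × 13/2 ÷ 28.35 g/oz ≈ 51.6 oz
sour cream: 180 mL × 13/2 ÷ 1000 mL/L ≈ 1.2 L
buttermilk: (1 tbsp + 1 tsp = 4/3 tbsp) × 13/2 × 15 mL/tbsp = 130.0 mL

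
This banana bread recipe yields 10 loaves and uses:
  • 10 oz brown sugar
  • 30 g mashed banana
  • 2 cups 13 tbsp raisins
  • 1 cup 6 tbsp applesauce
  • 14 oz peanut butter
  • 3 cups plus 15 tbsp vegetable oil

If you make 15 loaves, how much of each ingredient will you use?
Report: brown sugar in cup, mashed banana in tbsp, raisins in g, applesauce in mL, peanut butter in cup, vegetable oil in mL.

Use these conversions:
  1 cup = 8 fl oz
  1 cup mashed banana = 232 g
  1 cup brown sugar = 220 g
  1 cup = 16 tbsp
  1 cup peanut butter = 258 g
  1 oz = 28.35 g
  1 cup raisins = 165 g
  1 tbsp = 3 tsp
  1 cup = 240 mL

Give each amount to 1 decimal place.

Scaling factor: 15/10 = 3/2 = 1.5.
brown sugar: 10 oz × 3/2 × 28.35 g/oz ÷ 220 g/cup ≈ 1.9 cup
mashed banana: 30 g × 3/2 ÷ 232 g/cup × 16 tbsp/cup ≈ 3.1 tbsp
raisins: (2 cup + 13 tbsp = 2.8125 cup) × 3/2 × 165 g/cup ≈ 696.1 g
applesauce: (1 cup + 6 tbsp = 1.375 cup) × 3/2 × 240 mL/cup = 495.0 mL
peanut butter: 14 oz × 3/2 × 28.35 g/oz ÷ 258 g/cup ≈ 2.3 cup
vegetable oil: (3 cup + 15 tbsp = 3.9375 cup) × 3/2 × 240 mL/cup = 1417.5 mL

brown sugar: 1.9 cup; mashed banana: 3.1 tbsp; raisins: 696.1 g; applesauce: 495.0 mL; peanut butter: 2.3 cup; vegetable oil: 1417.5 mL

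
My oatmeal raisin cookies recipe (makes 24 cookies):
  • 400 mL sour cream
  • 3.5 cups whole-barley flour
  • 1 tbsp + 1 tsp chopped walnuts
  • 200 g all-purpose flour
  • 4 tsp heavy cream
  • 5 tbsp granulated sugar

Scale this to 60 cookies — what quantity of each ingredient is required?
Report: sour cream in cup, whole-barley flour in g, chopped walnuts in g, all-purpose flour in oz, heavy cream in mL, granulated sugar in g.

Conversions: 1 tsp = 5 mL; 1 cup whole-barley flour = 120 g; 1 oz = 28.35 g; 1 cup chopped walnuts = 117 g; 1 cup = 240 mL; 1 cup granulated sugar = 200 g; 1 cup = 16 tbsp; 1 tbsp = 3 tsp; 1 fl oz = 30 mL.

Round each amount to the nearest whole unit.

Scaling factor: 60/24 = 5/2 = 2.5.
sour cream: 400 mL × 5/2 ÷ 240 mL/cup ≈ 4 cup
whole-barley flour: 3.5 cup × 5/2 × 120 g/cup = 1050 g
chopped walnuts: (1 tbsp + 1 tsp = 4/3 tbsp) × 5/2 ÷ 16 tbsp/cup × 117 g/cup ≈ 24 g
all-purpose flour: 200 g × 5/2 ÷ 28.35 g/oz ≈ 18 oz
heavy cream: 4 tsp × 5/2 × 5 mL/tsp = 50 mL
granulated sugar: 5 tbsp × 5/2 ÷ 16 tbsp/cup × 200 g/cup ≈ 156 g

sour cream: 4 cup; whole-barley flour: 1050 g; chopped walnuts: 24 g; all-purpose flour: 18 oz; heavy cream: 50 mL; granulated sugar: 156 g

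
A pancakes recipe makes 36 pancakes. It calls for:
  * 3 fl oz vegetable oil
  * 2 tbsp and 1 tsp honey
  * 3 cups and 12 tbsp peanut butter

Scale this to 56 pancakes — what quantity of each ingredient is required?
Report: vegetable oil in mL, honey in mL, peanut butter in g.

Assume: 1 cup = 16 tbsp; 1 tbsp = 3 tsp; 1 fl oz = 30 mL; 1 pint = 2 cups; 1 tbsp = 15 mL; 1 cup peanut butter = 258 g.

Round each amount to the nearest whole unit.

Scaling factor: 56/36 = 14/9.
vegetable oil: 3 fl oz × 14/9 × 30 mL/fl oz = 140 mL
honey: (2 tbsp + 1 tsp = 7/3 tbsp) × 14/9 × 15 mL/tbsp ≈ 54 mL
peanut butter: (3 cup + 12 tbsp = 3.75 cup) × 14/9 × 258 g/cup = 1505 g

vegetable oil: 140 mL; honey: 54 mL; peanut butter: 1505 g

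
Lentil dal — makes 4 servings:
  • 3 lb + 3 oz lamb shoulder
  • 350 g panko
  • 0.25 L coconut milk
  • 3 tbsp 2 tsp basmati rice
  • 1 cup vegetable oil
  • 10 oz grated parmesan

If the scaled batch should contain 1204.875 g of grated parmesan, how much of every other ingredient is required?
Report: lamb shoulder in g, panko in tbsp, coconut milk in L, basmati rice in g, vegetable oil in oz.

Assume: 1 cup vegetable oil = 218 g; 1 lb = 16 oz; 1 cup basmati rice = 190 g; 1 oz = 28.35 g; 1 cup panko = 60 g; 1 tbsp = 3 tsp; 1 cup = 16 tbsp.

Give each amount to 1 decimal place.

lamb shoulder: 6144.9 g; panko: 396.7 tbsp; coconut milk: 1.1 L; basmati rice: 185.1 g; vegetable oil: 32.7 oz

The original recipe has 283.5 g of grated parmesan, so the scaling factor is 1204.875 ÷ 283.5 = 17/4 = 4.25.
lamb shoulder: (3 lb + 3 oz = 3.1875 lb) × 17/4 × 16 oz/lb × 28.35 g/oz ≈ 6144.9 g
panko: 350 g × 17/4 ÷ 60 g/cup × 16 tbsp/cup ≈ 396.7 tbsp
coconut milk: 0.25 L × 17/4 ≈ 1.1 L
basmati rice: (3 tbsp + 2 tsp = 11/3 tbsp) × 17/4 ÷ 16 tbsp/cup × 190 g/cup ≈ 185.1 g
vegetable oil: 1 cup × 17/4 × 218 g/cup ÷ 28.35 g/oz ≈ 32.7 oz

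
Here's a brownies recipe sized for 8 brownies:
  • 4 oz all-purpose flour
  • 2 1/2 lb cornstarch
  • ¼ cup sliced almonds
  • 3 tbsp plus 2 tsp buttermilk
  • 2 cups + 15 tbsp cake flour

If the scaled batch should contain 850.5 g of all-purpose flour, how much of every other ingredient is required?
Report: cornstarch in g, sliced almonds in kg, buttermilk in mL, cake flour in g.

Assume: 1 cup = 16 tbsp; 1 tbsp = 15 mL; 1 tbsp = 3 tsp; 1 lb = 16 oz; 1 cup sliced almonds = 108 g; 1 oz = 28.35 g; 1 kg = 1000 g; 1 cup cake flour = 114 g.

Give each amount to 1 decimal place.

The original recipe has 113.4 g of all-purpose flour, so the scaling factor is 850.5 ÷ 113.4 = 15/2 = 7.5.
cornstarch: 2.5 lb × 15/2 × 16 oz/lb × 28.35 g/oz = 8505.0 g
sliced almonds: 0.25 cup × 15/2 × 108 g/cup ÷ 1000 g/kg ≈ 0.2 kg
buttermilk: (3 tbsp + 2 tsp = 11/3 tbsp) × 15/2 × 15 mL/tbsp = 412.5 mL
cake flour: (2 cup + 15 tbsp = 2.9375 cup) × 15/2 × 114 g/cup ≈ 2511.6 g

cornstarch: 8505.0 g; sliced almonds: 0.2 kg; buttermilk: 412.5 mL; cake flour: 2511.6 g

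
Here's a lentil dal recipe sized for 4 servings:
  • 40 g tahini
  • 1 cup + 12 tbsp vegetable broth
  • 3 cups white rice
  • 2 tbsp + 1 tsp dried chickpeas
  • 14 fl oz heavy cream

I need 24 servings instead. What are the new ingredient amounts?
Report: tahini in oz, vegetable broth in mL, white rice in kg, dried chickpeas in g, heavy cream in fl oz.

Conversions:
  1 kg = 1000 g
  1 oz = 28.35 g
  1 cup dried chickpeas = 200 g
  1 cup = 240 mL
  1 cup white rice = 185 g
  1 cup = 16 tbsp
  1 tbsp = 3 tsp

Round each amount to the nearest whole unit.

tahini: 8 oz; vegetable broth: 2520 mL; white rice: 3 kg; dried chickpeas: 175 g; heavy cream: 84 fl oz

Scaling factor: 24/4 = 6.
tahini: 40 g × 6 ÷ 28.35 g/oz ≈ 8 oz
vegetable broth: (1 cup + 12 tbsp = 1.75 cup) × 6 × 240 mL/cup = 2520 mL
white rice: 3 cup × 6 × 185 g/cup ÷ 1000 g/kg ≈ 3 kg
dried chickpeas: (2 tbsp + 1 tsp = 7/3 tbsp) × 6 ÷ 16 tbsp/cup × 200 g/cup = 175 g
heavy cream: 14 fl oz × 6 = 84 fl oz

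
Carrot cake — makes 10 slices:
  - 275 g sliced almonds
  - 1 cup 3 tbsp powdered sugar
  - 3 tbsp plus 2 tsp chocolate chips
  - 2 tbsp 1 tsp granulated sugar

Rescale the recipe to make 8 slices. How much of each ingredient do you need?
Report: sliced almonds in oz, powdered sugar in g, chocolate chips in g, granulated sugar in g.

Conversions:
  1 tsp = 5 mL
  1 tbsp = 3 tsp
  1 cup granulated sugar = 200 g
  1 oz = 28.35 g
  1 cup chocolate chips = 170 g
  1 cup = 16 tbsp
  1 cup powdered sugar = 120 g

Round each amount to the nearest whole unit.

sliced almonds: 8 oz; powdered sugar: 114 g; chocolate chips: 31 g; granulated sugar: 23 g

Scaling factor: 8/10 = 4/5 = 0.8.
sliced almonds: 275 g × 4/5 ÷ 28.35 g/oz ≈ 8 oz
powdered sugar: (1 cup + 3 tbsp = 1.1875 cup) × 4/5 × 120 g/cup = 114 g
chocolate chips: (3 tbsp + 2 tsp = 11/3 tbsp) × 4/5 ÷ 16 tbsp/cup × 170 g/cup ≈ 31 g
granulated sugar: (2 tbsp + 1 tsp = 7/3 tbsp) × 4/5 ÷ 16 tbsp/cup × 200 g/cup ≈ 23 g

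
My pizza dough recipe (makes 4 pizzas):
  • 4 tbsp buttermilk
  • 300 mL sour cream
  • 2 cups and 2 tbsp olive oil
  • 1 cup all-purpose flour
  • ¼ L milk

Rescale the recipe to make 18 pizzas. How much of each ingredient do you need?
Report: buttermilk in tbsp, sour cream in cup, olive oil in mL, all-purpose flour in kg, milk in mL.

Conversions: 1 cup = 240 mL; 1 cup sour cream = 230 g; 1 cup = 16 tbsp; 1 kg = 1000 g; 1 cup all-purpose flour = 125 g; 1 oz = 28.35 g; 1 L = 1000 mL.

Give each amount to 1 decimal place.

buttermilk: 18.0 tbsp; sour cream: 5.6 cup; olive oil: 2295.0 mL; all-purpose flour: 0.6 kg; milk: 1125.0 mL

Scaling factor: 18/4 = 9/2 = 4.5.
buttermilk: 4 tbsp × 9/2 = 18.0 tbsp
sour cream: 300 mL × 9/2 ÷ 240 mL/cup ≈ 5.6 cup
olive oil: (2 cup + 2 tbsp = 2.125 cup) × 9/2 × 240 mL/cup = 2295.0 mL
all-purpose flour: 1 cup × 9/2 × 125 g/cup ÷ 1000 g/kg ≈ 0.6 kg
milk: 0.25 L × 9/2 × 1000 mL/L = 1125.0 mL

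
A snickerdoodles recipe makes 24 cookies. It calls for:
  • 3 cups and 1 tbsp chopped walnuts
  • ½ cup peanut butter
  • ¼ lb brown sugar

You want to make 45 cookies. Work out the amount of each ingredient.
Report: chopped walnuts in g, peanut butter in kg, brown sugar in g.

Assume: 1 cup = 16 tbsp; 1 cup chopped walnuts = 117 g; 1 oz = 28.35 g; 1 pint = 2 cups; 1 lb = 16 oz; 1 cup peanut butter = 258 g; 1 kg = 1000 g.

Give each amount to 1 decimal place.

Scaling factor: 45/24 = 15/8 = 1.875.
chopped walnuts: (3 cup + 1 tbsp = 3.0625 cup) × 15/8 × 117 g/cup ≈ 671.8 g
peanut butter: 0.5 cup × 15/8 × 258 g/cup ÷ 1000 g/kg ≈ 0.2 kg
brown sugar: 0.25 lb × 15/8 × 16 oz/lb × 28.35 g/oz ≈ 212.6 g

chopped walnuts: 671.8 g; peanut butter: 0.2 kg; brown sugar: 212.6 g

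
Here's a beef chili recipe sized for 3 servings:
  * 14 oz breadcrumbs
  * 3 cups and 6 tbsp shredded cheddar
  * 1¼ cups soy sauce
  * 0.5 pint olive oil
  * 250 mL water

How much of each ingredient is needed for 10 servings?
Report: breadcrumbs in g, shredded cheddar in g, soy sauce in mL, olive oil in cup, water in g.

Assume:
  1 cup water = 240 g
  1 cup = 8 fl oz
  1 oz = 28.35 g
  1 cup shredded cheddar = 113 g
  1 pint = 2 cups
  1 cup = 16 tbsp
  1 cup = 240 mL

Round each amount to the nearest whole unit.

breadcrumbs: 1323 g; shredded cheddar: 1271 g; soy sauce: 1000 mL; olive oil: 3 cup; water: 833 g

Scaling factor: 10/3.
breadcrumbs: 14 oz × 10/3 × 28.35 g/oz = 1323 g
shredded cheddar: (3 cup + 6 tbsp = 3.375 cup) × 10/3 × 113 g/cup ≈ 1271 g
soy sauce: 1.25 cup × 10/3 × 240 mL/cup = 1000 mL
olive oil: 0.5 pint × 10/3 × 2 cup/pint ≈ 3 cup
water: 250 mL × 10/3 ÷ 240 mL/cup × 240 g/cup ≈ 833 g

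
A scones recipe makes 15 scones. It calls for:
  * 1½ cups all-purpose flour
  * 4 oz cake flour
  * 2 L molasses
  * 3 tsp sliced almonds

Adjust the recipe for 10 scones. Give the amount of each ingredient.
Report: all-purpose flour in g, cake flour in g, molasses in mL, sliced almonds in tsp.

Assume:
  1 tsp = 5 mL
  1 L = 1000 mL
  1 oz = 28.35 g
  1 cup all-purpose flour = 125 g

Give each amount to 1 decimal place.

Scaling factor: 10/15 = 2/3.
all-purpose flour: 1.5 cup × 2/3 × 125 g/cup = 125.0 g
cake flour: 4 oz × 2/3 × 28.35 g/oz = 75.6 g
molasses: 2 L × 2/3 × 1000 mL/L ≈ 1333.3 mL
sliced almonds: 3 tsp × 2/3 = 2.0 tsp

all-purpose flour: 125.0 g; cake flour: 75.6 g; molasses: 1333.3 mL; sliced almonds: 2.0 tsp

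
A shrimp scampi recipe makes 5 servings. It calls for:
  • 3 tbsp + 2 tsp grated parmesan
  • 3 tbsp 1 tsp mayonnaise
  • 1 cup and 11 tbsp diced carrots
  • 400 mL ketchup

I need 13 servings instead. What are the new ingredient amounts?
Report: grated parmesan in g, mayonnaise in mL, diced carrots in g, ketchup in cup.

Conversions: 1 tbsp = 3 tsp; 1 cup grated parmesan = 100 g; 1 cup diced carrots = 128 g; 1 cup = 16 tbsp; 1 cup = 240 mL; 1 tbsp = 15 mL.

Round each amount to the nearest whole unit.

grated parmesan: 60 g; mayonnaise: 130 mL; diced carrots: 562 g; ketchup: 4 cup

Scaling factor: 13/5 = 2.6.
grated parmesan: (3 tbsp + 2 tsp = 11/3 tbsp) × 13/5 ÷ 16 tbsp/cup × 100 g/cup ≈ 60 g
mayonnaise: (3 tbsp + 1 tsp = 10/3 tbsp) × 13/5 × 15 mL/tbsp = 130 mL
diced carrots: (1 cup + 11 tbsp = 1.6875 cup) × 13/5 × 128 g/cup ≈ 562 g
ketchup: 400 mL × 13/5 ÷ 240 mL/cup ≈ 4 cup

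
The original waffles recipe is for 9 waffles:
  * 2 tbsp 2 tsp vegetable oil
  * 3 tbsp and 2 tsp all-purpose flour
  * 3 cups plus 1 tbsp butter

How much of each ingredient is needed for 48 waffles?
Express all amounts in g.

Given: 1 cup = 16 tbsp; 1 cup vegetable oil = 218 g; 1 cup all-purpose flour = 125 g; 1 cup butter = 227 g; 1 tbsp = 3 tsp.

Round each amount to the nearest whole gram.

Scaling factor: 48/9 = 16/3.
vegetable oil: (2 tbsp + 2 tsp = 8/3 tbsp) × 16/3 ÷ 16 tbsp/cup × 218 g/cup ≈ 194 g
all-purpose flour: (3 tbsp + 2 tsp = 11/3 tbsp) × 16/3 ÷ 16 tbsp/cup × 125 g/cup ≈ 153 g
butter: (3 cup + 1 tbsp = 3.0625 cup) × 16/3 × 227 g/cup ≈ 3708 g

vegetable oil: 194 g; all-purpose flour: 153 g; butter: 3708 g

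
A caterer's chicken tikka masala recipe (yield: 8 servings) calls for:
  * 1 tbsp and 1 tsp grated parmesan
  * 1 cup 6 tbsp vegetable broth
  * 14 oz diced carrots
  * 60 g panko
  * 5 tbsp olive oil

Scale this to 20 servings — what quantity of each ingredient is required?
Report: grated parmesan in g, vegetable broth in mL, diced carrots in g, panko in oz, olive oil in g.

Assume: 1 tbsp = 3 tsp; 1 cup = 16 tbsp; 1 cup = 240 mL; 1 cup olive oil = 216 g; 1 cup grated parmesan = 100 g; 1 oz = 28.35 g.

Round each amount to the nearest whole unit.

Scaling factor: 20/8 = 5/2 = 2.5.
grated parmesan: (1 tbsp + 1 tsp = 4/3 tbsp) × 5/2 ÷ 16 tbsp/cup × 100 g/cup ≈ 21 g
vegetable broth: (1 cup + 6 tbsp = 1.375 cup) × 5/2 × 240 mL/cup = 825 mL
diced carrots: 14 oz × 5/2 × 28.35 g/oz ≈ 992 g
panko: 60 g × 5/2 ÷ 28.35 g/oz ≈ 5 oz
olive oil: 5 tbsp × 5/2 ÷ 16 tbsp/cup × 216 g/cup ≈ 169 g

grated parmesan: 21 g; vegetable broth: 825 mL; diced carrots: 992 g; panko: 5 oz; olive oil: 169 g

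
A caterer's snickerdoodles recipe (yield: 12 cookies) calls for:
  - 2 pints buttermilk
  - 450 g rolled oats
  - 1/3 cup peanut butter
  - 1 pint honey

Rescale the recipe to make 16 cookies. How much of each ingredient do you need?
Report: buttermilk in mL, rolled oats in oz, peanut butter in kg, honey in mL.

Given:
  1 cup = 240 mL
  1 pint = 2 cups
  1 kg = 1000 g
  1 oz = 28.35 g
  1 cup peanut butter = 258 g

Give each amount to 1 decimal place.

buttermilk: 1280.0 mL; rolled oats: 21.2 oz; peanut butter: 0.1 kg; honey: 640.0 mL

Scaling factor: 16/12 = 4/3.
buttermilk: 2 pint × 4/3 × 2 cup/pint × 240 mL/cup = 1280.0 mL
rolled oats: 450 g × 4/3 ÷ 28.35 g/oz ≈ 21.2 oz
peanut butter: 1/3 cup × 4/3 × 258 g/cup ÷ 1000 g/kg ≈ 0.1 kg
honey: 1 pint × 4/3 × 2 cup/pint × 240 mL/cup = 640.0 mL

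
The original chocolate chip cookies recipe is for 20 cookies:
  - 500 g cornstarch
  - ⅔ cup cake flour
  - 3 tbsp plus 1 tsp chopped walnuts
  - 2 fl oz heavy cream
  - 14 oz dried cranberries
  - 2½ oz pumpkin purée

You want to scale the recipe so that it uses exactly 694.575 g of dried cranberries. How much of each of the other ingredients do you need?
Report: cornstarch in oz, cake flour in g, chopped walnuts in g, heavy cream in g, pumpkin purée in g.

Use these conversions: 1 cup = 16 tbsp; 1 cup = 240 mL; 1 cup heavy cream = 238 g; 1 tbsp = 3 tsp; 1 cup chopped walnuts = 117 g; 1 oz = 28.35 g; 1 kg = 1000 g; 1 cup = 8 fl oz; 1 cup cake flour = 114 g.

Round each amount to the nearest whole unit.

cornstarch: 31 oz; cake flour: 133 g; chopped walnuts: 43 g; heavy cream: 104 g; pumpkin purée: 124 g

The original recipe has 396.9 g of dried cranberries, so the scaling factor is 694.575 ÷ 396.9 = 7/4 = 1.75.
cornstarch: 500 g × 7/4 ÷ 28.35 g/oz ≈ 31 oz
cake flour: 2/3 cup × 7/4 × 114 g/cup = 133 g
chopped walnuts: (3 tbsp + 1 tsp = 10/3 tbsp) × 7/4 ÷ 16 tbsp/cup × 117 g/cup ≈ 43 g
heavy cream: 2 fl oz × 7/4 ÷ 8 fl oz/cup × 238 g/cup ≈ 104 g
pumpkin purée: 2.5 oz × 7/4 × 28.35 g/oz ≈ 124 g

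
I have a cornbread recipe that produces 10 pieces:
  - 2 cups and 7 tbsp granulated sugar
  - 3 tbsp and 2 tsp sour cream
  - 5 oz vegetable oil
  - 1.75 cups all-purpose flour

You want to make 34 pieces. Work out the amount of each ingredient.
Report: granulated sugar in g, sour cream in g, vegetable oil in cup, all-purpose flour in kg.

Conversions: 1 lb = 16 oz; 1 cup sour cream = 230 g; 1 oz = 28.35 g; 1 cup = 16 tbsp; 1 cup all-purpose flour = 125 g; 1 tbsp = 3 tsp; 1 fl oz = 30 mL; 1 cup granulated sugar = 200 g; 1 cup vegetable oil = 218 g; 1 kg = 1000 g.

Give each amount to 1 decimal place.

Scaling factor: 34/10 = 17/5 = 3.4.
granulated sugar: (2 cup + 7 tbsp = 2.4375 cup) × 17/5 × 200 g/cup = 1657.5 g
sour cream: (3 tbsp + 2 tsp = 11/3 tbsp) × 17/5 ÷ 16 tbsp/cup × 230 g/cup ≈ 179.2 g
vegetable oil: 5 oz × 17/5 × 28.35 g/oz ÷ 218 g/cup ≈ 2.2 cup
all-purpose flour: 1.75 cup × 17/5 × 125 g/cup ÷ 1000 g/kg ≈ 0.7 kg

granulated sugar: 1657.5 g; sour cream: 179.2 g; vegetable oil: 2.2 cup; all-purpose flour: 0.7 kg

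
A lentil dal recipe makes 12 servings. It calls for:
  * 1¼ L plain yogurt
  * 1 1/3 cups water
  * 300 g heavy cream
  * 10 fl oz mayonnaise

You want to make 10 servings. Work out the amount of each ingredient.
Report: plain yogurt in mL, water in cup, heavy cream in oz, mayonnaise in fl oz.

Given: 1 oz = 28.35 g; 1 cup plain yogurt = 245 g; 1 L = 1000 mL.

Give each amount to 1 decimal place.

plain yogurt: 1041.7 mL; water: 1.1 cup; heavy cream: 8.8 oz; mayonnaise: 8.3 fl oz

Scaling factor: 10/12 = 5/6.
plain yogurt: 1.25 L × 5/6 × 1000 mL/L ≈ 1041.7 mL
water: 4/3 cup × 5/6 ≈ 1.1 cup
heavy cream: 300 g × 5/6 ÷ 28.35 g/oz ≈ 8.8 oz
mayonnaise: 10 fl oz × 5/6 ≈ 8.3 fl oz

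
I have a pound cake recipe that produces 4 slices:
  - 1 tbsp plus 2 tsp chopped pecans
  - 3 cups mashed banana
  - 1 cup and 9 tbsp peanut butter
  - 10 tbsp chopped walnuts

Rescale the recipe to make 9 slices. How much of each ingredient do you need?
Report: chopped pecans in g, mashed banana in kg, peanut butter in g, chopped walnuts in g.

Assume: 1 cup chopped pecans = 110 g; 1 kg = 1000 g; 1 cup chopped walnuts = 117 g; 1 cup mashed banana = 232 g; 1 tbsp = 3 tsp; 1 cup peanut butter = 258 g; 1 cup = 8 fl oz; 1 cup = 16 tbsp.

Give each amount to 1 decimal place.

chopped pecans: 25.8 g; mashed banana: 1.6 kg; peanut butter: 907.0 g; chopped walnuts: 164.5 g

Scaling factor: 9/4 = 2.25.
chopped pecans: (1 tbsp + 2 tsp = 5/3 tbsp) × 9/4 ÷ 16 tbsp/cup × 110 g/cup ≈ 25.8 g
mashed banana: 3 cup × 9/4 × 232 g/cup ÷ 1000 g/kg ≈ 1.6 kg
peanut butter: (1 cup + 9 tbsp = 1.5625 cup) × 9/4 × 258 g/cup ≈ 907.0 g
chopped walnuts: 10 tbsp × 9/4 ÷ 16 tbsp/cup × 117 g/cup ≈ 164.5 g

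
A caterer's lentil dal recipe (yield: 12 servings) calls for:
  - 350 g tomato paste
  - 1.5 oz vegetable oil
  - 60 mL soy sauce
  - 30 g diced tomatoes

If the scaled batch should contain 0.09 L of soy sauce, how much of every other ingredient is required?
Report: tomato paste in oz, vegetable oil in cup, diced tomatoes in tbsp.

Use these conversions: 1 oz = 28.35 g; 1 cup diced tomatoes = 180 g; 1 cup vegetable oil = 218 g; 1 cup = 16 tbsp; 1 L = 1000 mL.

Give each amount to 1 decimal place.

tomato paste: 18.5 oz; vegetable oil: 0.3 cup; diced tomatoes: 4.0 tbsp

The original recipe has 0.06 L of soy sauce, so the scaling factor is 0.09 ÷ 0.06 = 3/2 = 1.5.
tomato paste: 350 g × 3/2 ÷ 28.35 g/oz ≈ 18.5 oz
vegetable oil: 1.5 oz × 3/2 × 28.35 g/oz ÷ 218 g/cup ≈ 0.3 cup
diced tomatoes: 30 g × 3/2 ÷ 180 g/cup × 16 tbsp/cup = 4.0 tbsp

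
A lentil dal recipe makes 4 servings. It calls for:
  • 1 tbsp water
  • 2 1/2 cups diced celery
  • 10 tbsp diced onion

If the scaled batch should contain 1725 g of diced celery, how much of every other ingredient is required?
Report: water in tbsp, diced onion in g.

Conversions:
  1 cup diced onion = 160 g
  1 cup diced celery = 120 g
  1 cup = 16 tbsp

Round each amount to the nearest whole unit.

The original recipe has 300 g of diced celery, so the scaling factor is 1725 ÷ 300 = 23/4 = 5.75.
water: 1 tbsp × 23/4 ≈ 6 tbsp
diced onion: 10 tbsp × 23/4 ÷ 16 tbsp/cup × 160 g/cup = 575 g

water: 6 tbsp; diced onion: 575 g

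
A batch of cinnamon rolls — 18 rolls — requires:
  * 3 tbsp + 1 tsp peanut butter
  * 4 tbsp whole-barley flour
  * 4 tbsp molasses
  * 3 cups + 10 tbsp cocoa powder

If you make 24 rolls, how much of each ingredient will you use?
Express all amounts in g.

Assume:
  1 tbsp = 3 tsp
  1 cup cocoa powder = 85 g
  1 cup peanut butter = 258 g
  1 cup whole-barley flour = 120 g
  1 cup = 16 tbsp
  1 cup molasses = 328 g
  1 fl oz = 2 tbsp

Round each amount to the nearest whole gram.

peanut butter: 72 g; whole-barley flour: 40 g; molasses: 109 g; cocoa powder: 411 g

Scaling factor: 24/18 = 4/3.
peanut butter: (3 tbsp + 1 tsp = 10/3 tbsp) × 4/3 ÷ 16 tbsp/cup × 258 g/cup ≈ 72 g
whole-barley flour: 4 tbsp × 4/3 ÷ 16 tbsp/cup × 120 g/cup = 40 g
molasses: 4 tbsp × 4/3 ÷ 16 tbsp/cup × 328 g/cup ≈ 109 g
cocoa powder: (3 cup + 10 tbsp = 3.625 cup) × 4/3 × 85 g/cup ≈ 411 g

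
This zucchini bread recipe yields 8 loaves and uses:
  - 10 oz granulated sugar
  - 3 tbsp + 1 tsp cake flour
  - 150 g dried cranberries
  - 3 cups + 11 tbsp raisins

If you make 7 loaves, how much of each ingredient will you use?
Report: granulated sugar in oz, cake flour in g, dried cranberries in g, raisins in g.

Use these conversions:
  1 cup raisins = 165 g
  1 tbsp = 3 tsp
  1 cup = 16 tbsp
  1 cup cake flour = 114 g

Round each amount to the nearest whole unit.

Scaling factor: 7/8 = 0.875.
granulated sugar: 10 oz × 7/8 ≈ 9 oz
cake flour: (3 tbsp + 1 tsp = 10/3 tbsp) × 7/8 ÷ 16 tbsp/cup × 114 g/cup ≈ 21 g
dried cranberries: 150 g × 7/8 ≈ 131 g
raisins: (3 cup + 11 tbsp = 3.6875 cup) × 7/8 × 165 g/cup ≈ 532 g

granulated sugar: 9 oz; cake flour: 21 g; dried cranberries: 131 g; raisins: 532 g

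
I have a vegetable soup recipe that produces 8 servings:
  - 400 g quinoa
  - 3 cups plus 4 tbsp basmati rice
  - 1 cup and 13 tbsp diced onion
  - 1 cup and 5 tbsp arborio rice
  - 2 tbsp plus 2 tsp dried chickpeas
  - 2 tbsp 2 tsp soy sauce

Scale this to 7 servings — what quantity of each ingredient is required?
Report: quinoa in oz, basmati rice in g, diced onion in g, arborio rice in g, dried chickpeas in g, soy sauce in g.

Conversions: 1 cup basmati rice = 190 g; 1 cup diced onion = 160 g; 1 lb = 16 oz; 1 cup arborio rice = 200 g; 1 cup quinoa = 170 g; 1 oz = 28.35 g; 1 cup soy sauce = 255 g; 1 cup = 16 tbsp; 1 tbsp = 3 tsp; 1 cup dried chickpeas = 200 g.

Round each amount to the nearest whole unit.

quinoa: 12 oz; basmati rice: 540 g; diced onion: 254 g; arborio rice: 230 g; dried chickpeas: 29 g; soy sauce: 37 g

Scaling factor: 7/8 = 0.875.
quinoa: 400 g × 7/8 ÷ 28.35 g/oz ≈ 12 oz
basmati rice: (3 cup + 4 tbsp = 3.25 cup) × 7/8 × 190 g/cup ≈ 540 g
diced onion: (1 cup + 13 tbsp = 1.8125 cup) × 7/8 × 160 g/cup ≈ 254 g
arborio rice: (1 cup + 5 tbsp = 1.3125 cup) × 7/8 × 200 g/cup ≈ 230 g
dried chickpeas: (2 tbsp + 2 tsp = 8/3 tbsp) × 7/8 ÷ 16 tbsp/cup × 200 g/cup ≈ 29 g
soy sauce: (2 tbsp + 2 tsp = 8/3 tbsp) × 7/8 ÷ 16 tbsp/cup × 255 g/cup ≈ 37 g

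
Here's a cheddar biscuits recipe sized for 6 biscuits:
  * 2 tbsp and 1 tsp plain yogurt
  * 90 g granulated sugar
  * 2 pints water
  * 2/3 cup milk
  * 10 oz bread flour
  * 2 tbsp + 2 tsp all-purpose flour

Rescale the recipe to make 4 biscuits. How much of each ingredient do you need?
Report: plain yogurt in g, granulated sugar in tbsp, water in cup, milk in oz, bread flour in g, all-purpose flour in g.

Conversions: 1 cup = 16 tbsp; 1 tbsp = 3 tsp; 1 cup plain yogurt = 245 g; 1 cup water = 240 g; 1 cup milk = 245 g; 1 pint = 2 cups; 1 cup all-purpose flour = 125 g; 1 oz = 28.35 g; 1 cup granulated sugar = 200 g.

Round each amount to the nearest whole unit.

Scaling factor: 4/6 = 2/3.
plain yogurt: (2 tbsp + 1 tsp = 7/3 tbsp) × 2/3 ÷ 16 tbsp/cup × 245 g/cup ≈ 24 g
granulated sugar: 90 g × 2/3 ÷ 200 g/cup × 16 tbsp/cup ≈ 5 tbsp
water: 2 pint × 2/3 × 2 cup/pint ≈ 3 cup
milk: 2/3 cup × 2/3 × 245 g/cup ÷ 28.35 g/oz ≈ 4 oz
bread flour: 10 oz × 2/3 × 28.35 g/oz = 189 g
all-purpose flour: (2 tbsp + 2 tsp = 8/3 tbsp) × 2/3 ÷ 16 tbsp/cup × 125 g/cup ≈ 14 g

plain yogurt: 24 g; granulated sugar: 5 tbsp; water: 3 cup; milk: 4 oz; bread flour: 189 g; all-purpose flour: 14 g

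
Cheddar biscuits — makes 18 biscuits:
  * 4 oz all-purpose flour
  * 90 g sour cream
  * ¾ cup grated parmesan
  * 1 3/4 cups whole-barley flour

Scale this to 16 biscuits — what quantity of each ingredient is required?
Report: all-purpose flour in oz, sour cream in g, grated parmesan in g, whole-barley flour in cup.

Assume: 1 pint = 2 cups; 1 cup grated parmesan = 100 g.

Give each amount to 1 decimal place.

Scaling factor: 16/18 = 8/9.
all-purpose flour: 4 oz × 8/9 ≈ 3.6 oz
sour cream: 90 g × 8/9 = 80.0 g
grated parmesan: 0.75 cup × 8/9 × 100 g/cup ≈ 66.7 g
whole-barley flour: 1.75 cup × 8/9 ≈ 1.6 cup

all-purpose flour: 3.6 oz; sour cream: 80.0 g; grated parmesan: 66.7 g; whole-barley flour: 1.6 cup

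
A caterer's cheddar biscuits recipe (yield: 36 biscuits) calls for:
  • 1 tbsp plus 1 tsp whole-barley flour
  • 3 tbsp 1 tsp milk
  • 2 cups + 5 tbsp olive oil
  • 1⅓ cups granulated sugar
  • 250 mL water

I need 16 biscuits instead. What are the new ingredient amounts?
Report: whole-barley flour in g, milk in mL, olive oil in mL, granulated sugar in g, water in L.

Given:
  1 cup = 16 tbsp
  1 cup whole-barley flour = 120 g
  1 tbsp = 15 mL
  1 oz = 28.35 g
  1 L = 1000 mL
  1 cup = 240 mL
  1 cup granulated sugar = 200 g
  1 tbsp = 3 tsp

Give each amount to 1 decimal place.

Scaling factor: 16/36 = 4/9.
whole-barley flour: (1 tbsp + 1 tsp = 4/3 tbsp) × 4/9 ÷ 16 tbsp/cup × 120 g/cup ≈ 4.4 g
milk: (3 tbsp + 1 tsp = 10/3 tbsp) × 4/9 × 15 mL/tbsp ≈ 22.2 mL
olive oil: (2 cup + 5 tbsp = 2.3125 cup) × 4/9 × 240 mL/cup ≈ 246.7 mL
granulated sugar: 4/3 cup × 4/9 × 200 g/cup ≈ 118.5 g
water: 250 mL × 4/9 ÷ 1000 mL/L ≈ 0.1 L

whole-barley flour: 4.4 g; milk: 22.2 mL; olive oil: 246.7 mL; granulated sugar: 118.5 g; water: 0.1 L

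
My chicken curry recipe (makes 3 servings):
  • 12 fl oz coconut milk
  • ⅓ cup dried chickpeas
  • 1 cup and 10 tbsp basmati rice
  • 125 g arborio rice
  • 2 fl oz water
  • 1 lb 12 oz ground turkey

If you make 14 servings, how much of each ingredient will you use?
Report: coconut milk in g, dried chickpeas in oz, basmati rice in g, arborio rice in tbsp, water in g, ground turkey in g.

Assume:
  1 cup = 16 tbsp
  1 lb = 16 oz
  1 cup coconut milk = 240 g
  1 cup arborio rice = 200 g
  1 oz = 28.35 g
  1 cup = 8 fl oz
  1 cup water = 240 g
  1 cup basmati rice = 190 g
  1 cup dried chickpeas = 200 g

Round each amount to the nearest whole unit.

coconut milk: 1680 g; dried chickpeas: 11 oz; basmati rice: 1441 g; arborio rice: 47 tbsp; water: 280 g; ground turkey: 3704 g

Scaling factor: 14/3.
coconut milk: 12 fl oz × 14/3 ÷ 8 fl oz/cup × 240 g/cup = 1680 g
dried chickpeas: 1/3 cup × 14/3 × 200 g/cup ÷ 28.35 g/oz ≈ 11 oz
basmati rice: (1 cup + 10 tbsp = 1.625 cup) × 14/3 × 190 g/cup ≈ 1441 g
arborio rice: 125 g × 14/3 ÷ 200 g/cup × 16 tbsp/cup ≈ 47 tbsp
water: 2 fl oz × 14/3 ÷ 8 fl oz/cup × 240 g/cup = 280 g
ground turkey: (1 lb + 12 oz = 1.75 lb) × 14/3 × 16 oz/lb × 28.35 g/oz ≈ 3704 g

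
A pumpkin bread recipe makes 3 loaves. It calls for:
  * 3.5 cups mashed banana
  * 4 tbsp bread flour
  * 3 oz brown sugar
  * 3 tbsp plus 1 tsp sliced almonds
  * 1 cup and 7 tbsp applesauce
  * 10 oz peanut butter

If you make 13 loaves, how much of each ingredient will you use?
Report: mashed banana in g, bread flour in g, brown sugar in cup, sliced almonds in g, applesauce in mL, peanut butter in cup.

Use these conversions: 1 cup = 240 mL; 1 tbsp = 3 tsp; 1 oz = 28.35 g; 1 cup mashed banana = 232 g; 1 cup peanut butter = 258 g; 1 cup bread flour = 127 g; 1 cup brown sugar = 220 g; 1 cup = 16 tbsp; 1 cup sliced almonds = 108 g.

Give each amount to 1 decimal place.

mashed banana: 3518.7 g; bread flour: 137.6 g; brown sugar: 1.7 cup; sliced almonds: 97.5 g; applesauce: 1495.0 mL; peanut butter: 4.8 cup

Scaling factor: 13/3.
mashed banana: 3.5 cup × 13/3 × 232 g/cup ≈ 3518.7 g
bread flour: 4 tbsp × 13/3 ÷ 16 tbsp/cup × 127 g/cup ≈ 137.6 g
brown sugar: 3 oz × 13/3 × 28.35 g/oz ÷ 220 g/cup ≈ 1.7 cup
sliced almonds: (3 tbsp + 1 tsp = 10/3 tbsp) × 13/3 ÷ 16 tbsp/cup × 108 g/cup = 97.5 g
applesauce: (1 cup + 7 tbsp = 1.4375 cup) × 13/3 × 240 mL/cup = 1495.0 mL
peanut butter: 10 oz × 13/3 × 28.35 g/oz ÷ 258 g/cup ≈ 4.8 cup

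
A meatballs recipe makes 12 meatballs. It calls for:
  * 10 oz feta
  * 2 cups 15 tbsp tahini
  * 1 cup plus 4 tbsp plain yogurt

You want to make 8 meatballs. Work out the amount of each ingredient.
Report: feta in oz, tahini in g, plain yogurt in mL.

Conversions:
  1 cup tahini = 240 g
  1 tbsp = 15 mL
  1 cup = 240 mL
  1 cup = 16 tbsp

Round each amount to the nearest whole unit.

feta: 7 oz; tahini: 470 g; plain yogurt: 200 mL

Scaling factor: 8/12 = 2/3.
feta: 10 oz × 2/3 ≈ 7 oz
tahini: (2 cup + 15 tbsp = 2.9375 cup) × 2/3 × 240 g/cup = 470 g
plain yogurt: (1 cup + 4 tbsp = 1.25 cup) × 2/3 × 240 mL/cup = 200 mL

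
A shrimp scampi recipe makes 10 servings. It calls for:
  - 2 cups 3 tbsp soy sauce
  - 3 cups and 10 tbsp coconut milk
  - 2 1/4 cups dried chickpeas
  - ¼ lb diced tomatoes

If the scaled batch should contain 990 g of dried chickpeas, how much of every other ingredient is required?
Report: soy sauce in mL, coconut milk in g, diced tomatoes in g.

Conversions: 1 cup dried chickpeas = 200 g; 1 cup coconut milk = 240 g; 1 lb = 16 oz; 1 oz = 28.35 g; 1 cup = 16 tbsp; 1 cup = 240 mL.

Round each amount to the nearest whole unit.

soy sauce: 1155 mL; coconut milk: 1914 g; diced tomatoes: 249 g

The original recipe has 450 g of dried chickpeas, so the scaling factor is 990 ÷ 450 = 11/5 = 2.2.
soy sauce: (2 cup + 3 tbsp = 2.1875 cup) × 11/5 × 240 mL/cup = 1155 mL
coconut milk: (3 cup + 10 tbsp = 3.625 cup) × 11/5 × 240 g/cup = 1914 g
diced tomatoes: 0.25 lb × 11/5 × 16 oz/lb × 28.35 g/oz ≈ 249 g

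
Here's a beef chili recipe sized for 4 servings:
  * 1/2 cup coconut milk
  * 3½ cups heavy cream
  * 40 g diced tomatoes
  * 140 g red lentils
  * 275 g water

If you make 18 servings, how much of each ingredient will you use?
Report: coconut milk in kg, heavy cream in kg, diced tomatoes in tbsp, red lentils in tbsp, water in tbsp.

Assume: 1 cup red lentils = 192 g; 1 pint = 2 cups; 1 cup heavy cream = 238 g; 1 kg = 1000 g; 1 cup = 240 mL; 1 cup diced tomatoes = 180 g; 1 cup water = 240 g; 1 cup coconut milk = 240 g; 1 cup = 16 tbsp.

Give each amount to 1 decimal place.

coconut milk: 0.5 kg; heavy cream: 3.7 kg; diced tomatoes: 16.0 tbsp; red lentils: 52.5 tbsp; water: 82.5 tbsp

Scaling factor: 18/4 = 9/2 = 4.5.
coconut milk: 0.5 cup × 9/2 × 240 g/cup ÷ 1000 g/kg ≈ 0.5 kg
heavy cream: 3.5 cup × 9/2 × 238 g/cup ÷ 1000 g/kg ≈ 3.7 kg
diced tomatoes: 40 g × 9/2 ÷ 180 g/cup × 16 tbsp/cup = 16.0 tbsp
red lentils: 140 g × 9/2 ÷ 192 g/cup × 16 tbsp/cup = 52.5 tbsp
water: 275 g × 9/2 ÷ 240 g/cup × 16 tbsp/cup = 82.5 tbsp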